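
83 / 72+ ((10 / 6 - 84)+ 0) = -5845 / 72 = -81.18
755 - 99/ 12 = 2987/ 4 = 746.75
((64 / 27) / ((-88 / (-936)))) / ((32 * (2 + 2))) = 13 / 66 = 0.20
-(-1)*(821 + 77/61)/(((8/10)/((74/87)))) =4639615/5307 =874.24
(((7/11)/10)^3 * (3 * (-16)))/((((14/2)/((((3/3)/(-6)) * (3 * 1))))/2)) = 0.00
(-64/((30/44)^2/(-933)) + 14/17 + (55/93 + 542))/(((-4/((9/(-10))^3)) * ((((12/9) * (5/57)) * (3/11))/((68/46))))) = 776790000996867/713000000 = 1089467.04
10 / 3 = 3.33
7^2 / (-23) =-49 / 23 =-2.13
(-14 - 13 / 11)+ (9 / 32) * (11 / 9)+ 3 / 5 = -25059 / 1760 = -14.24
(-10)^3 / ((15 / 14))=-2800 / 3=-933.33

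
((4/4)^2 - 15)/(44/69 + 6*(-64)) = 483/13226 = 0.04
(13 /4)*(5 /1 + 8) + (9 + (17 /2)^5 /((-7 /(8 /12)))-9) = -1405661 /336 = -4183.51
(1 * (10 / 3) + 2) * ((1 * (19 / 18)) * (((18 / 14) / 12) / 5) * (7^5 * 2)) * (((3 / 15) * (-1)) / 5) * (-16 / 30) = 1459808 / 16875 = 86.51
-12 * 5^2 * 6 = -1800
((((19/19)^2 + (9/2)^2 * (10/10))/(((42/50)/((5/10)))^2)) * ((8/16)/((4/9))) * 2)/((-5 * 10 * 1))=-2125/6272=-0.34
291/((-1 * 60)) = -97/20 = -4.85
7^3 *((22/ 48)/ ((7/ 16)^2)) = 2464/ 3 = 821.33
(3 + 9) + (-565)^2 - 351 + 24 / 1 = 318910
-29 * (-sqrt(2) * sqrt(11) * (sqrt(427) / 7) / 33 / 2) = 29 * sqrt(9394) / 462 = 6.08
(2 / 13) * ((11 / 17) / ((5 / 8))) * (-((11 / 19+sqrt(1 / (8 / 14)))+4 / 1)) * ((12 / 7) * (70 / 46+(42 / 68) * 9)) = -72670752 / 8209045 - 417648 * sqrt(7) / 432055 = -11.41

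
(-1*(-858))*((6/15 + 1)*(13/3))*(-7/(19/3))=-546546/95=-5753.12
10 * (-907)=-9070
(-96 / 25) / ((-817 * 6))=16 / 20425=0.00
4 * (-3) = -12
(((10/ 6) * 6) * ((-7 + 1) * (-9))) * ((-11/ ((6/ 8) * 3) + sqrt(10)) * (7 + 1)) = -21120 + 4320 * sqrt(10) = -7458.96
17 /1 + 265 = 282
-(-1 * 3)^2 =-9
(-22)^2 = 484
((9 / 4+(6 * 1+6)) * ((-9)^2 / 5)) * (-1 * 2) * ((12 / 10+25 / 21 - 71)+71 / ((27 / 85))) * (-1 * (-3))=-214564.45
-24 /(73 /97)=-2328 /73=-31.89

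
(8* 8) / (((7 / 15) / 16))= 15360 / 7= 2194.29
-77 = -77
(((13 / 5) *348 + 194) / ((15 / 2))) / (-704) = -0.21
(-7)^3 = -343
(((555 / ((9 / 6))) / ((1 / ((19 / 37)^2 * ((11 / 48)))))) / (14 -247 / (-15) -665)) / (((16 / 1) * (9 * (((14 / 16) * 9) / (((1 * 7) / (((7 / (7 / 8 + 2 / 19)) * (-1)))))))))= 778525 / 25558799616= 0.00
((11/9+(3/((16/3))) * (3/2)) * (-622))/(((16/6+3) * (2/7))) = -76195/96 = -793.70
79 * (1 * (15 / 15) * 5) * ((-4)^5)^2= 414187520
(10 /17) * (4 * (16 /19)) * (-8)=-5120 /323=-15.85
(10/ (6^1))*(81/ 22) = 135/ 22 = 6.14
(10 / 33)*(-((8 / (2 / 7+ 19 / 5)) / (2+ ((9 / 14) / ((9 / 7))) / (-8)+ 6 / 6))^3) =-899153920000 / 10018798130913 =-0.09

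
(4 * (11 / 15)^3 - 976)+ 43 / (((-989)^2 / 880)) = -974.38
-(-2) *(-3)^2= 18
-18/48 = -3/8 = -0.38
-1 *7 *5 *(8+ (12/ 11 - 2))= -2730/ 11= -248.18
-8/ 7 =-1.14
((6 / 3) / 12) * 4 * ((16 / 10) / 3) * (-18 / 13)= -32 / 65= -0.49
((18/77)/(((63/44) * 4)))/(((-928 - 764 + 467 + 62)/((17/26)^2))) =-0.00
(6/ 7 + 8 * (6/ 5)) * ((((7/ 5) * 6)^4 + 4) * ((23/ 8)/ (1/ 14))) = 2097224.15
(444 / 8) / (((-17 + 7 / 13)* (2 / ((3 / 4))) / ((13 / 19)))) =-56277 / 65056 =-0.87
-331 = -331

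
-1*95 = -95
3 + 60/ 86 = 159/ 43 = 3.70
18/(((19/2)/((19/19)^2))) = 36/19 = 1.89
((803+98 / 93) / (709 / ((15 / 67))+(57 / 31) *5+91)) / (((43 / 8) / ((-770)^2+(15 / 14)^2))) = 54618053750 / 2011891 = 27147.62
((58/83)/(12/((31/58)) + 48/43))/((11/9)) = 115971/4780468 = 0.02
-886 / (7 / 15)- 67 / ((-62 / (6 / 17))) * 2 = -7001016 / 3689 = -1897.81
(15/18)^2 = 25/36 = 0.69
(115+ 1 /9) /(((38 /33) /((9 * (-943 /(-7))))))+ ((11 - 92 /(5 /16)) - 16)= 11485587 /95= 120900.92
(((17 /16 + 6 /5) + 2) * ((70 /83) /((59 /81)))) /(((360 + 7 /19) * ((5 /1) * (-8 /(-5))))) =3673593 /2145904576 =0.00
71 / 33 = 2.15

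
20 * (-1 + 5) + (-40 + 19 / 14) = 579 / 14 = 41.36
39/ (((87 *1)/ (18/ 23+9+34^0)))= 3224/ 667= 4.83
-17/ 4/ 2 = -17/ 8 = -2.12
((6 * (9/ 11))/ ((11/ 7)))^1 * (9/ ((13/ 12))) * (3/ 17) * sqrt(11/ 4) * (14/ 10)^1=428652 * sqrt(11)/ 133705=10.63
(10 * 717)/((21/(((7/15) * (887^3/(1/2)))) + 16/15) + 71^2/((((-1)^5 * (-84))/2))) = 262693494971775/4436496569978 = 59.21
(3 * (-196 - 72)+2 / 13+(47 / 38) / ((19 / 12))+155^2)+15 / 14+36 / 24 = 762948261 / 32851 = 23224.51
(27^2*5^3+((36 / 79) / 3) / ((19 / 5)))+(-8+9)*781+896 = 139295862 / 1501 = 92802.04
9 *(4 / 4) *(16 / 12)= 12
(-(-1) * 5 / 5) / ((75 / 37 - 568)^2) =1369 / 438525481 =0.00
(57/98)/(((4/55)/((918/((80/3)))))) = 863379/3136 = 275.31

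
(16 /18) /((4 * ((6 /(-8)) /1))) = -8 /27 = -0.30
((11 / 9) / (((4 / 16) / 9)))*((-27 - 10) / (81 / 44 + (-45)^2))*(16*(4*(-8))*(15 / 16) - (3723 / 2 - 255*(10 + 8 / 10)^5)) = -30093074.18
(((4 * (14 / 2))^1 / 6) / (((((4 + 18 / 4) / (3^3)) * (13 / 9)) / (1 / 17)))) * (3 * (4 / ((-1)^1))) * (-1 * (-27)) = -734832 / 3757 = -195.59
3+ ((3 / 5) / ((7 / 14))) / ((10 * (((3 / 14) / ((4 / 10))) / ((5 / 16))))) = 3.07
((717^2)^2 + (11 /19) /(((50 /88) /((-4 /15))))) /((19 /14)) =26362678117092646 /135375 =194738157836.33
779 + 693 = 1472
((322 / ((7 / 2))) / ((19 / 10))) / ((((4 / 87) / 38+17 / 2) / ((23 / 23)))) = 32016 / 5621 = 5.70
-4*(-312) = 1248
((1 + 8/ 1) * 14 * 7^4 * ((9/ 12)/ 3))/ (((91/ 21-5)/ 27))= -12252303/ 4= -3063075.75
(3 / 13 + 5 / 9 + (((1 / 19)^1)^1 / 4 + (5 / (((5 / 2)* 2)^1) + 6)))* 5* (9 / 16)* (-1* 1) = -346765 / 15808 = -21.94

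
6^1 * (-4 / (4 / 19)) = -114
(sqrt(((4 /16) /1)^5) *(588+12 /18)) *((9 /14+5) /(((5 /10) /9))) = 1868.49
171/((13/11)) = 1881/13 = 144.69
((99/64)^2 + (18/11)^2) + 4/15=5.34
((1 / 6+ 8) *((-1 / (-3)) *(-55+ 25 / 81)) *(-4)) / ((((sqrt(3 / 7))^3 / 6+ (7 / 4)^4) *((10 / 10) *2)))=45764218626560 / 1441435363839 - 49790648320 *sqrt(21) / 1441435363839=31.59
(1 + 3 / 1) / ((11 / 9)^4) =26244 / 14641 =1.79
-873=-873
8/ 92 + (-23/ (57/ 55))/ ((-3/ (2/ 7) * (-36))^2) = 16259681/ 187320924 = 0.09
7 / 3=2.33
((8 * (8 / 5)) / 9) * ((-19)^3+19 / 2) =-438368 / 45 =-9741.51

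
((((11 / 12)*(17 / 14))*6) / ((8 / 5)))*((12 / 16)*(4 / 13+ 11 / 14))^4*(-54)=-3206806088968845 / 31458900508672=-101.94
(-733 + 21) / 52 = -178 / 13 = -13.69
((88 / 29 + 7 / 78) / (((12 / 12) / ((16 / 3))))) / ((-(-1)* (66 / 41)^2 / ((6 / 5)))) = 47518508 / 6158295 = 7.72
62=62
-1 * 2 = -2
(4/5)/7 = 4/35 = 0.11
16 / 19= 0.84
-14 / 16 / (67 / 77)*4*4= -1078 / 67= -16.09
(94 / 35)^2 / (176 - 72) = 0.07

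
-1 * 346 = -346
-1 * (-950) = 950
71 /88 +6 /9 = 389 /264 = 1.47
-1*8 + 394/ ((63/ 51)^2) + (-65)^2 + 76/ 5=9901331/ 2205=4490.40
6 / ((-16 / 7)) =-21 / 8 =-2.62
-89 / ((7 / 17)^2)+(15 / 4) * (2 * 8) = -22781 / 49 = -464.92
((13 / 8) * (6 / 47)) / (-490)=-0.00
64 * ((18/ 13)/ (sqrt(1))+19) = 1304.62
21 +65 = 86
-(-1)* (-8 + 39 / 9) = -11 / 3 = -3.67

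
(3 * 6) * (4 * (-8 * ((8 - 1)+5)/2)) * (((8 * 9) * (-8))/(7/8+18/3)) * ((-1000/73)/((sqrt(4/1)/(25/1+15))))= -63700992000/803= -79328757.16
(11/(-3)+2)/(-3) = 5/9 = 0.56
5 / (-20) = -1 / 4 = -0.25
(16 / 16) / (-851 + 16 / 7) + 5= 29698 / 5941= 5.00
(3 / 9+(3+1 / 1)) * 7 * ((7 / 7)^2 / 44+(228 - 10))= 872963 / 132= 6613.36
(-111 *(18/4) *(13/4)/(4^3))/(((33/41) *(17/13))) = -24.10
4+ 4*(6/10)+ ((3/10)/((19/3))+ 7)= 511/38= 13.45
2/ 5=0.40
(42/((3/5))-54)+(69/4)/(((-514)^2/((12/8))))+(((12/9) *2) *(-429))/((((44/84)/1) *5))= -4446946037/10567840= -420.80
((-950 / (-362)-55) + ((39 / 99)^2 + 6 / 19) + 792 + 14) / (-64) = -2824140391 / 239684544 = -11.78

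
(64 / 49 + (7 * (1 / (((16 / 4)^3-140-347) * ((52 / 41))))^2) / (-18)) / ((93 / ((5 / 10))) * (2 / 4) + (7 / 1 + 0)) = 557364689849 / 42673278211200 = 0.01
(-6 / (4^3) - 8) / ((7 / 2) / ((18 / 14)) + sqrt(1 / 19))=-2170161 / 724720 + 20979*sqrt(19) / 362360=-2.74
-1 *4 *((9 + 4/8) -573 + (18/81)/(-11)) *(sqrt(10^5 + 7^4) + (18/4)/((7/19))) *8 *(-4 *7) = -49986496 *sqrt(102401)/99 -67838816/11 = -167740466.34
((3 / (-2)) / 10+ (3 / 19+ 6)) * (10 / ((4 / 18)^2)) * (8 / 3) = 61641 / 19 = 3244.26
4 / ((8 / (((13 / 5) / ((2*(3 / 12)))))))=13 / 5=2.60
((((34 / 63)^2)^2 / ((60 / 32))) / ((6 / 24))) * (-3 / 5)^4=42762752 / 1823259375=0.02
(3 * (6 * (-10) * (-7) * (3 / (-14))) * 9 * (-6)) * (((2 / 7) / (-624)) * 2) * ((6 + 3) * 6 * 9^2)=-5314410 / 91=-58400.11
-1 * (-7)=7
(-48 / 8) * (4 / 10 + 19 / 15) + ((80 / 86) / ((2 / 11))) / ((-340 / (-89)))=-6331 / 731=-8.66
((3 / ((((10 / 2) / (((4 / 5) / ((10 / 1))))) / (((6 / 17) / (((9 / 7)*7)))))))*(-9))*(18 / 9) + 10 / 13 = 20314 / 27625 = 0.74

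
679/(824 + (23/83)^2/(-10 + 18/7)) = 243236812/295176169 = 0.82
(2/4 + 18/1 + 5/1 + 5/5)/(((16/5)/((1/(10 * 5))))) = 0.15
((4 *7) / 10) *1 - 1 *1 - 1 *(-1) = 14 / 5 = 2.80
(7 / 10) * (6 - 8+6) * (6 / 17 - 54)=-150.21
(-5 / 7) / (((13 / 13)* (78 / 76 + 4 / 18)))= -0.57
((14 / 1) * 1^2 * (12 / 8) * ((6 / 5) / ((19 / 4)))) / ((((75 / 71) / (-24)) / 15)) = -1808.03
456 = 456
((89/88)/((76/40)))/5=89/836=0.11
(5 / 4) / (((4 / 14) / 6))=105 / 4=26.25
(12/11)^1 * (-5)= -60/11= -5.45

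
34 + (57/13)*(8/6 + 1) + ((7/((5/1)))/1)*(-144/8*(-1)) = 4513/65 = 69.43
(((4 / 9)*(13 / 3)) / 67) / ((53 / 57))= 988 / 31959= 0.03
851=851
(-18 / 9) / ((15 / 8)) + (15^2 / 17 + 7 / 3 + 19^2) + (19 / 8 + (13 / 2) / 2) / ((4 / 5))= 3121471 / 8160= 382.53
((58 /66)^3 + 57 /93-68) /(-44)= 37158167 /24509034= 1.52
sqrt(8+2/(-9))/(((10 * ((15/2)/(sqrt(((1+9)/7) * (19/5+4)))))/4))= 8 * sqrt(195)/225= 0.50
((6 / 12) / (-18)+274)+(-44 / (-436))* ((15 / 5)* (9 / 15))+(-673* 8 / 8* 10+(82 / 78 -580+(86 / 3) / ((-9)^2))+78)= -47906365271 / 6886620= -6956.44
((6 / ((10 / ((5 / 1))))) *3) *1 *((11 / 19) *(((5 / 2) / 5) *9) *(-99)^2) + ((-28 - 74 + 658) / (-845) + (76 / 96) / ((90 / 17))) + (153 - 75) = 318885644821 / 1387152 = 229885.15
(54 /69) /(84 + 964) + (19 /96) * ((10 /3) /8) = 288827 /3470976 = 0.08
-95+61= -34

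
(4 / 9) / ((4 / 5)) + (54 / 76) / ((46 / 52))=1.36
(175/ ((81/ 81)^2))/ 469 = 25/ 67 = 0.37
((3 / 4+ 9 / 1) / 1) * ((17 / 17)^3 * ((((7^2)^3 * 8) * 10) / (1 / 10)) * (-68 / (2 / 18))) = -561609266400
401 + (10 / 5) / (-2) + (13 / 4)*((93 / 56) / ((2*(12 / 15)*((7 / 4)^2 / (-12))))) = 530665 / 1372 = 386.78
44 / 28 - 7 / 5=6 / 35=0.17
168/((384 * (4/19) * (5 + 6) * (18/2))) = 133/6336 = 0.02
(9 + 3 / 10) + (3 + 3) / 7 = 711 / 70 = 10.16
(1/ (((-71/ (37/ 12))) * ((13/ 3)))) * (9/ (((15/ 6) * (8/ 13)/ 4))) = -333/ 1420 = -0.23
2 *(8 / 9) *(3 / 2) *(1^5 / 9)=8 / 27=0.30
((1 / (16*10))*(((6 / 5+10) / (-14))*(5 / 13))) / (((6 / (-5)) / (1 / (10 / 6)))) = 1 / 1040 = 0.00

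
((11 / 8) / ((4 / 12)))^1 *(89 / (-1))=-367.12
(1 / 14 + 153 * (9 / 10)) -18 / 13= 62056 / 455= 136.39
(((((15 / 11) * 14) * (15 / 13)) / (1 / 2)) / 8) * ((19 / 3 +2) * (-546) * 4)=-1102500 / 11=-100227.27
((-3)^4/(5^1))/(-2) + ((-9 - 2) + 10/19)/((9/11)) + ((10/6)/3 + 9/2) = -4516/285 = -15.85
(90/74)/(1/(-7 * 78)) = -24570/37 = -664.05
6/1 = 6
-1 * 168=-168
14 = 14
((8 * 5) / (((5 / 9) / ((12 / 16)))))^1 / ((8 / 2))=27 / 2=13.50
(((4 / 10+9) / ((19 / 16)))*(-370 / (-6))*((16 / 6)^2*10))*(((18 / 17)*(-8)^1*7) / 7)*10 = -2849177600 / 969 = -2940327.76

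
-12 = -12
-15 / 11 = -1.36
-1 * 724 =-724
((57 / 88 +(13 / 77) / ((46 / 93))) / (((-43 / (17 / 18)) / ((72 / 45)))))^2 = 700607961 / 579927940900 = 0.00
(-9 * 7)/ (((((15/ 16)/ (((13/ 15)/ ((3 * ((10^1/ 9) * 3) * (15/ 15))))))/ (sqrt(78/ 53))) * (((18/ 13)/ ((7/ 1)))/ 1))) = -33124 * sqrt(4134)/ 59625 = -35.72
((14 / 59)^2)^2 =38416 / 12117361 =0.00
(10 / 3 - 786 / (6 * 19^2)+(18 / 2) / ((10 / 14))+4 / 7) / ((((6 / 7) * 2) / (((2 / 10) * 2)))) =305929 / 81225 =3.77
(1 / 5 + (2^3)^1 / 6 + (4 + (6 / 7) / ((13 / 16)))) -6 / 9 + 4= 13543 / 1365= 9.92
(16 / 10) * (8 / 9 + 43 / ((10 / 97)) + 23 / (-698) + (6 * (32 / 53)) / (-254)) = 353446102864 / 528551775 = 668.71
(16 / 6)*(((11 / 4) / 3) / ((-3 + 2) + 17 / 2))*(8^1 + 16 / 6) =3.48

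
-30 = -30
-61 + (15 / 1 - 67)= -113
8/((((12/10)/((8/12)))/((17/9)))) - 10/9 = 590/81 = 7.28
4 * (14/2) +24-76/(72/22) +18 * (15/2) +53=1951/9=216.78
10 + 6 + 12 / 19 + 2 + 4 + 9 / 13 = 5761 / 247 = 23.32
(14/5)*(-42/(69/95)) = -3724/23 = -161.91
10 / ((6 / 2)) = 10 / 3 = 3.33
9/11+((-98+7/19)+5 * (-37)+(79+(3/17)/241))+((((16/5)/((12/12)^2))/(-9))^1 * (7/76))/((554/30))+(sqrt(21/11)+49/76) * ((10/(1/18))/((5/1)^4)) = -18022887045818/88945357875+36 * sqrt(231)/1375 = -202.23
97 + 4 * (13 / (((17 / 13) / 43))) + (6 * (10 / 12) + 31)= 31329 / 17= 1842.88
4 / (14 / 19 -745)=-76 / 14141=-0.01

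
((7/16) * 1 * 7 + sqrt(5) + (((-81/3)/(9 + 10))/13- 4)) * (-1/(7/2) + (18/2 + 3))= -24231/1976 + 82 * sqrt(5)/7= 13.93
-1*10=-10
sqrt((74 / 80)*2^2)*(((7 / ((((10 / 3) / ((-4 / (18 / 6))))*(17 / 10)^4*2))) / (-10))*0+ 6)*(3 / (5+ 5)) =9*sqrt(370) / 50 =3.46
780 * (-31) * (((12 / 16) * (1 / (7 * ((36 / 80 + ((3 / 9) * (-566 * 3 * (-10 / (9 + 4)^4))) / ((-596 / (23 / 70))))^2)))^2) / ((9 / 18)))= -93261485513453473760312809137988800000 / 5161537702615540868785733309207521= -18068.55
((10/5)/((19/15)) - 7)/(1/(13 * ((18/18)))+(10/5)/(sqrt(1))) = -1339/513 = -2.61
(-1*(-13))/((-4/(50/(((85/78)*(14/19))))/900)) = -21674250/119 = -182136.55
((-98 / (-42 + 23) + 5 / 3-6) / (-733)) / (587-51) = -0.00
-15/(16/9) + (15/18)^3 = -3395/432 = -7.86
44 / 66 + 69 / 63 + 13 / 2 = 8.26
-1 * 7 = -7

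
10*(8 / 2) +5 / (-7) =275 / 7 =39.29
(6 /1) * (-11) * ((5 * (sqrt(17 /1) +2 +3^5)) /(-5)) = 16442.12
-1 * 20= -20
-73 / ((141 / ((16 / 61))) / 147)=-57232 / 2867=-19.96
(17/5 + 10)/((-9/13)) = -871/45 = -19.36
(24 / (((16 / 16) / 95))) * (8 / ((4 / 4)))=18240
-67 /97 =-0.69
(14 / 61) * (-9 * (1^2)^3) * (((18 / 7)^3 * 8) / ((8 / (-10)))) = 1049760 / 2989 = 351.21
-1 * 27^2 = -729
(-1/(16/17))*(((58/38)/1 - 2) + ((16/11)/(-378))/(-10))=1589143/3160080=0.50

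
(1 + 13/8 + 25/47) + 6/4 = 1751/376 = 4.66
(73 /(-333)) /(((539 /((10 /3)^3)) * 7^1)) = -73000 /33923043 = -0.00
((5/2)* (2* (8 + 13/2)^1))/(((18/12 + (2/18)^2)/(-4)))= -9396/49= -191.76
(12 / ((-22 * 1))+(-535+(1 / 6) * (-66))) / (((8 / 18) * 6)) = -4509 / 22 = -204.95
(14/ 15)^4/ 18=19208/ 455625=0.04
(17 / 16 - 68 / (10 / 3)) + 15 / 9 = -4241 / 240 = -17.67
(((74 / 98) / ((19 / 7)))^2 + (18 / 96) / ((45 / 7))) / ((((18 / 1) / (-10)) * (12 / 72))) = -452383 / 1273608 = -0.36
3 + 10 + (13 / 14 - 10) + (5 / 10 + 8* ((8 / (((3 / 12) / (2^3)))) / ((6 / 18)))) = 43039 / 7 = 6148.43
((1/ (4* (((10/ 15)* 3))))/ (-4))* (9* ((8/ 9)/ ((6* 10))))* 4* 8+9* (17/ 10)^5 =38296139/ 300000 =127.65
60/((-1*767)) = -60/767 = -0.08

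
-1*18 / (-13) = 18 / 13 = 1.38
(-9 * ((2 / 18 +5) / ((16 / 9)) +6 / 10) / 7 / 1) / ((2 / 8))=-1251 / 70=-17.87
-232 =-232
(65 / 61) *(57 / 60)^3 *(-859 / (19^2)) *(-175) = 380.43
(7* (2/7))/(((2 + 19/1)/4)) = 8/21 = 0.38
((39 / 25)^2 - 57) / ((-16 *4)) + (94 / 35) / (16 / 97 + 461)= 1343995453 / 1565655000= 0.86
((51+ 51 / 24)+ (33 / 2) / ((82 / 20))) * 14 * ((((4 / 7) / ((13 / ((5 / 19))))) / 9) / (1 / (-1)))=-93725 / 91143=-1.03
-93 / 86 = -1.08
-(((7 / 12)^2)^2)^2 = -5764801 / 429981696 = -0.01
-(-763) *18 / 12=2289 / 2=1144.50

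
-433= -433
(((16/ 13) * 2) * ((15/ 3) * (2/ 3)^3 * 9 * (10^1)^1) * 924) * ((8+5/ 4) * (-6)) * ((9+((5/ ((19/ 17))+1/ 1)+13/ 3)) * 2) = -156371353600/ 247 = -633082403.24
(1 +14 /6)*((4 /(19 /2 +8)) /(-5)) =-16 /105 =-0.15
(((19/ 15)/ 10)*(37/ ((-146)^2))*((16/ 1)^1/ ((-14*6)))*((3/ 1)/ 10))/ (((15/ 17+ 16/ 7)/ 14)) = -83657/ 1506774750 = -0.00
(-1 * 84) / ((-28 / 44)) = 132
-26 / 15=-1.73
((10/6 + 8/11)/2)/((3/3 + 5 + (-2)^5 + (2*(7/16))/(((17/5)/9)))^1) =-5372/106293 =-0.05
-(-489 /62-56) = 3961 /62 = 63.89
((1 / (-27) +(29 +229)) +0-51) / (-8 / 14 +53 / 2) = 7112 / 891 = 7.98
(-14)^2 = 196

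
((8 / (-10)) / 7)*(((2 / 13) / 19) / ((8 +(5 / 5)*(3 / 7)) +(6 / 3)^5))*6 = -0.00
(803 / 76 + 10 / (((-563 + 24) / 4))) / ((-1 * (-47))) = 429777 / 1925308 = 0.22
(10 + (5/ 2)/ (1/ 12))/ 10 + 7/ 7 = 5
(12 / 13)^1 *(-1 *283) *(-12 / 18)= 2264 / 13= 174.15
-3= -3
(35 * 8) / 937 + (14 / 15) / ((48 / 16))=25718 / 42165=0.61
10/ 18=5/ 9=0.56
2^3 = 8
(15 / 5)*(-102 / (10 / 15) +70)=-249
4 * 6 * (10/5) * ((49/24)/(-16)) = -49/8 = -6.12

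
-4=-4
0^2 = 0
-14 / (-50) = 7 / 25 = 0.28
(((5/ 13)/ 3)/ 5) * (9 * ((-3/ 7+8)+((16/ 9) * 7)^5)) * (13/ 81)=123367047421/ 11160261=11054.14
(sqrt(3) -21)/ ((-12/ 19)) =133/ 4 -19* sqrt(3)/ 12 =30.51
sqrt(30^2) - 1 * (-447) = 477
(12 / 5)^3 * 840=290304 / 25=11612.16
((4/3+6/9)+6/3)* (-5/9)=-20/9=-2.22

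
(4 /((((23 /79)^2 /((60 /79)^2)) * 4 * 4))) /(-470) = -90 /24863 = -0.00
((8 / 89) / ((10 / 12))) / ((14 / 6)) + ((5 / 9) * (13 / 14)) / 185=14527 / 296370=0.05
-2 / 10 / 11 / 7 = -1 / 385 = -0.00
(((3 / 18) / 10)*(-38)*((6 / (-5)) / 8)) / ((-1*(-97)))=19 / 19400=0.00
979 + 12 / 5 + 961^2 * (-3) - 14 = -13847978 / 5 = -2769595.60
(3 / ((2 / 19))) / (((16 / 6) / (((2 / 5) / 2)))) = 171 / 80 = 2.14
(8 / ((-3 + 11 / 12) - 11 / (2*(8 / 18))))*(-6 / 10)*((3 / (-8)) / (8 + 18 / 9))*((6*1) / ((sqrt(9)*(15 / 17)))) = -1224 / 43375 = -0.03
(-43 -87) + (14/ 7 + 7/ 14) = -255/ 2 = -127.50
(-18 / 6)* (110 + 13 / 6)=-673 / 2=-336.50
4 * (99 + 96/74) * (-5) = -74220/37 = -2005.95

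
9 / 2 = 4.50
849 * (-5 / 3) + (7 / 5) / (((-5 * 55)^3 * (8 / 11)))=-107009375007 / 75625000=-1415.00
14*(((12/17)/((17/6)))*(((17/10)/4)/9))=14/85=0.16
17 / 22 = 0.77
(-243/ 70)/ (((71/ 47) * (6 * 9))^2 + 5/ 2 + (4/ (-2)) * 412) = -536787/ 901940375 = -0.00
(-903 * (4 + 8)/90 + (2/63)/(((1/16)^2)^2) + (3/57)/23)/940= 269818973/129395700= 2.09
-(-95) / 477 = 95 / 477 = 0.20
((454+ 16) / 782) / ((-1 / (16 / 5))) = -752 / 391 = -1.92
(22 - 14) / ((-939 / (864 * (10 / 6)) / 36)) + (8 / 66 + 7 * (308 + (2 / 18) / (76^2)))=1714.46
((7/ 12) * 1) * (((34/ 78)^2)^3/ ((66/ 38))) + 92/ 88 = 1459970213731/ 1393422529356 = 1.05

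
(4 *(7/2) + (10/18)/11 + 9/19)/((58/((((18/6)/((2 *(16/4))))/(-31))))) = -3415/1127346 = -0.00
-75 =-75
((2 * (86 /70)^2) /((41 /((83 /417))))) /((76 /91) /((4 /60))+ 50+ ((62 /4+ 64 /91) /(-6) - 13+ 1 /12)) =7980284 /25544485225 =0.00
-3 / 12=-1 / 4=-0.25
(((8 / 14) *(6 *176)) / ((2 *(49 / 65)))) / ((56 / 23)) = 394680 / 2401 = 164.38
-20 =-20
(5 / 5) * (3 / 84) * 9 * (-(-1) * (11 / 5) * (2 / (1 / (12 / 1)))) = 16.97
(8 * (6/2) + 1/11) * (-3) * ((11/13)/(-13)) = 795/169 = 4.70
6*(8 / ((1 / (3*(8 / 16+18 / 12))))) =288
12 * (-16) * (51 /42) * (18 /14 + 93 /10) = -604656 /245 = -2467.98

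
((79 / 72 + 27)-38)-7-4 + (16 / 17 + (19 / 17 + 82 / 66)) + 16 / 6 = -201083 / 13464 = -14.93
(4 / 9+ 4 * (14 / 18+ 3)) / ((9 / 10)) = 1400 / 81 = 17.28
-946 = -946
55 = 55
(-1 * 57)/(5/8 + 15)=-456/125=-3.65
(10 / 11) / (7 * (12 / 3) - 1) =10 / 297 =0.03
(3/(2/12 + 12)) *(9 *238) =38556/73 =528.16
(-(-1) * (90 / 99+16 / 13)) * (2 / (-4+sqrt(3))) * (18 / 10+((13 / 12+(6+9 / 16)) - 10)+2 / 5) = 1887 * sqrt(3) / 37180+1887 / 9295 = 0.29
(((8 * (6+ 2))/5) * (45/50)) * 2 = 576/25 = 23.04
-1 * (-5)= 5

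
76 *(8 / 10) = 304 / 5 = 60.80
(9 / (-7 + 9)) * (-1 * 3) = -27 / 2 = -13.50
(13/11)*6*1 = 78/11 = 7.09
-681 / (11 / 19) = -12939 / 11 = -1176.27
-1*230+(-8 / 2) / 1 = -234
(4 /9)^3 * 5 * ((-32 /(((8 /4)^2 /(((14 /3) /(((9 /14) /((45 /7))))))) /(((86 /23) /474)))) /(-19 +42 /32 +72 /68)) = 4191846400 /53920207251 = 0.08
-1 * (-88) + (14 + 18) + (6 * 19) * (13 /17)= 207.18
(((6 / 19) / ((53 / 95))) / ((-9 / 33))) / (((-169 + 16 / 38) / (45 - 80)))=-73150 / 169759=-0.43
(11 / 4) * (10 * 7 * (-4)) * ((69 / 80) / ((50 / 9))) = -47817 / 400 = -119.54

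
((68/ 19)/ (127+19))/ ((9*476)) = 1/ 174762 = 0.00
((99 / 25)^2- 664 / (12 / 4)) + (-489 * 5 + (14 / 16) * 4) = -9926819 / 3750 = -2647.15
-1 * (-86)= 86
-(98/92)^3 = -117649/97336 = -1.21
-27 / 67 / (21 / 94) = -846 / 469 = -1.80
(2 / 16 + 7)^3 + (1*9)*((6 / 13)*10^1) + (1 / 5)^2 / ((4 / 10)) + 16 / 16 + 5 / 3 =40536059 / 99840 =406.01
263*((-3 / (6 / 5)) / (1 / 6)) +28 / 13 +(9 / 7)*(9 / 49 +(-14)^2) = -16456430 / 4459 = -3690.61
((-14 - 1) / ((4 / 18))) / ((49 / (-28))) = 270 / 7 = 38.57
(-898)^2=806404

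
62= 62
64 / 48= 4 / 3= 1.33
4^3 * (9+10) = 1216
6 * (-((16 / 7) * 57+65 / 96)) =-88007 / 112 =-785.78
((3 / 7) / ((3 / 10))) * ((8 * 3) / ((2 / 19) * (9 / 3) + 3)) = 1520 / 147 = 10.34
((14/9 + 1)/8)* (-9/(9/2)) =-0.64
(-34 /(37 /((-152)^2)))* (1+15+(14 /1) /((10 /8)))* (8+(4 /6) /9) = -23289571328 /4995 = -4662576.84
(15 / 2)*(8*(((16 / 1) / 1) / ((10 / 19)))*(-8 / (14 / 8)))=-58368 / 7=-8338.29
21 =21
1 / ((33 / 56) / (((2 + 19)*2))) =784 / 11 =71.27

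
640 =640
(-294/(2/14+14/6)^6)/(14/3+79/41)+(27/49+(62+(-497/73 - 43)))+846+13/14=24647030091285828287/28676745396475904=859.48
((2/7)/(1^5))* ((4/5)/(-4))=-2/35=-0.06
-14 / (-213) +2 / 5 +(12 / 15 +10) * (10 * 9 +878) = 11134432 / 1065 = 10454.87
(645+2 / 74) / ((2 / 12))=143196 / 37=3870.16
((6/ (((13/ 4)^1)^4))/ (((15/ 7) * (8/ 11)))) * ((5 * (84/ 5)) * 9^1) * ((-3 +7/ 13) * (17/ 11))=-184246272/ 1856465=-99.25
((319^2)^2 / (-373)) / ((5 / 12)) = -124263613452 / 1865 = -66629283.35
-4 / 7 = -0.57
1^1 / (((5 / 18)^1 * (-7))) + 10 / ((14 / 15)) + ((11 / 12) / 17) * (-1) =10349 / 1020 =10.15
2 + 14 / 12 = 19 / 6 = 3.17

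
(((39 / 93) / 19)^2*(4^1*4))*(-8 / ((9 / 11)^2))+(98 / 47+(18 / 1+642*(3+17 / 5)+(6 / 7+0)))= 190895047707586 / 46225488645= 4129.65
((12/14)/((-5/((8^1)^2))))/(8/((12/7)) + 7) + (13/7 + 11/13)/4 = -8427/31850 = -0.26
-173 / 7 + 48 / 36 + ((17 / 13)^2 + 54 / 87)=-2166508 / 102921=-21.05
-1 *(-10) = 10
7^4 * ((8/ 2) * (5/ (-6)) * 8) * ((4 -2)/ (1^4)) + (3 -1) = -384154/ 3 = -128051.33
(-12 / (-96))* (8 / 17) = 1 / 17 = 0.06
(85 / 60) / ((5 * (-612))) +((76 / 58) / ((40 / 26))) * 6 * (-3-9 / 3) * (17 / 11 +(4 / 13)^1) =-39152479 / 689040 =-56.82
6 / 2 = 3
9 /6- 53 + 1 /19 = -1955 /38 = -51.45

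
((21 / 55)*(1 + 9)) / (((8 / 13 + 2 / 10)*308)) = 0.02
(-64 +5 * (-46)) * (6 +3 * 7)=-7938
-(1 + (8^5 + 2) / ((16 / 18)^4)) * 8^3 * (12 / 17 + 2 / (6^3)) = -141152795329 / 7344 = -19220151.87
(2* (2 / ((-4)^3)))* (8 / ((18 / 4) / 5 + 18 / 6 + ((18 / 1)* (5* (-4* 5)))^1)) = 5 / 17961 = 0.00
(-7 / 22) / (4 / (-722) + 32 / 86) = -108661 / 125180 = -0.87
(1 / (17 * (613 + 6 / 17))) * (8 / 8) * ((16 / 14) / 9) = 8 / 656901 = 0.00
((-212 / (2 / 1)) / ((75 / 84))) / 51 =-2.33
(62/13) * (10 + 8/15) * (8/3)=78368/585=133.96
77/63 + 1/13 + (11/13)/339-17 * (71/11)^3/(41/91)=-7319374126718/721483191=-10144.90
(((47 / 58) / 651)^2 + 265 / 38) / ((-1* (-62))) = 188900861701 / 1679435212392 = 0.11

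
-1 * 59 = -59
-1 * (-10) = 10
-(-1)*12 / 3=4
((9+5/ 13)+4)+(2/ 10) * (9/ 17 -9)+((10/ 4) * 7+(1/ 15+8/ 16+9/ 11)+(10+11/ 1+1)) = 383432/ 7293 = 52.58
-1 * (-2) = 2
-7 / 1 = -7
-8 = -8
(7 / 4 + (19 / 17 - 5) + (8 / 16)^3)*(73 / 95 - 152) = 3922191 / 12920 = 303.58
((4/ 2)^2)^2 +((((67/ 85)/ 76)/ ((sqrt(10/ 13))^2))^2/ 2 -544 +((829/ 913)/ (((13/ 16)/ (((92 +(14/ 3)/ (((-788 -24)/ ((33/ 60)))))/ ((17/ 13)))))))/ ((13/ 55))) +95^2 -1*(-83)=6982984451905026593/ 783494097360000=8912.62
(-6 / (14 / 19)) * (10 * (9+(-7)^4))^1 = -1373700 / 7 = -196242.86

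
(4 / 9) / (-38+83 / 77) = -308 / 25587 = -0.01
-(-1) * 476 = 476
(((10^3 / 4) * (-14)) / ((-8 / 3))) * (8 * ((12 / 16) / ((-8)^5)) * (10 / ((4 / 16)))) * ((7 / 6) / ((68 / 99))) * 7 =-63669375 / 557056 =-114.30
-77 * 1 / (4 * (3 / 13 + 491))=-1001 / 25544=-0.04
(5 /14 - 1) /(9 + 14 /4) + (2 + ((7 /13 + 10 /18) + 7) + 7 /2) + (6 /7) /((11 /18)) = 14.95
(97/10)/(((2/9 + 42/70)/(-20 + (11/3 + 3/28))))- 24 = -446361/2072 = -215.43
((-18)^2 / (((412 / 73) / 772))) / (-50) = -2282418 / 2575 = -886.38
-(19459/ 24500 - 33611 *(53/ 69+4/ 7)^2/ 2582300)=-1161002198791/ 1506055461750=-0.77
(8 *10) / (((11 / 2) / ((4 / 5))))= 128 / 11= 11.64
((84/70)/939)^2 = 4/2449225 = 0.00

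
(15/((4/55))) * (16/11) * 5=1500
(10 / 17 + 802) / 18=758 / 17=44.59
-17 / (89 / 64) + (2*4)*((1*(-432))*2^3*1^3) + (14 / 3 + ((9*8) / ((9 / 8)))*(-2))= -7418210 / 267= -27783.56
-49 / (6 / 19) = -931 / 6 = -155.17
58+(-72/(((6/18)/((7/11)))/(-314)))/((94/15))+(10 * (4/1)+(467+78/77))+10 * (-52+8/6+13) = 76831693/10857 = 7076.70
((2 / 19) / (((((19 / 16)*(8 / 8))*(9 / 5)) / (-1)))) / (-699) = 160 / 2271051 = 0.00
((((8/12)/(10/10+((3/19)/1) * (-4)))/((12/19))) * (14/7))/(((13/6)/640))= 462080/273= 1692.60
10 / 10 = 1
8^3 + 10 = 522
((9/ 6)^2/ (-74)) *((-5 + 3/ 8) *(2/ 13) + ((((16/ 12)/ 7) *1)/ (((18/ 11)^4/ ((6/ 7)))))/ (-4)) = 23980519/ 1099635264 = 0.02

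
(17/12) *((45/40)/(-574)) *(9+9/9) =-255/9184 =-0.03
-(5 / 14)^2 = -25 / 196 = -0.13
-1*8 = -8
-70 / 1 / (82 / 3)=-105 / 41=-2.56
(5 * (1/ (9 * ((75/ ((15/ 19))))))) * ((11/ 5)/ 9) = 11/ 7695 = 0.00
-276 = -276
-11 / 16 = -0.69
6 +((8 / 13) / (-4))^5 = 2227726 / 371293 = 6.00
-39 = -39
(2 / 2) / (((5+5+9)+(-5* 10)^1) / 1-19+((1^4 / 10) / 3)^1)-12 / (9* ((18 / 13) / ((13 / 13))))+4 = 122108 / 40473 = 3.02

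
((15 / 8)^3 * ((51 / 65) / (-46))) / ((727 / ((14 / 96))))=-80325 / 3561439232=-0.00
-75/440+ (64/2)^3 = 2883569/88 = 32767.83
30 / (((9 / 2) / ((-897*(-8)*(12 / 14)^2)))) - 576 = 34571.76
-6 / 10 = -3 / 5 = -0.60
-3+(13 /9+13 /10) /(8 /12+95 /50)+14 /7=16 /231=0.07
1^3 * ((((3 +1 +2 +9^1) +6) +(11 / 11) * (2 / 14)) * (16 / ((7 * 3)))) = 2368 / 147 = 16.11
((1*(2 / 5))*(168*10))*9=6048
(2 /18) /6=1 /54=0.02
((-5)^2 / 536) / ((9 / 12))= 25 / 402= 0.06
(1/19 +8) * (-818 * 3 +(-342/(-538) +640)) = -74632635/5111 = -14602.35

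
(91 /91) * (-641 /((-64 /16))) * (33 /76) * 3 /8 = 63459 /2432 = 26.09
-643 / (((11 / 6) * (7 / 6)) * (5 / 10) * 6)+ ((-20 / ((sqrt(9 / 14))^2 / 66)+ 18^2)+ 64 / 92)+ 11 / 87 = -93921181 / 51359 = -1828.72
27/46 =0.59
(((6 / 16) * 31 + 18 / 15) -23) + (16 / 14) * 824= 260831 / 280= 931.54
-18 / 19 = -0.95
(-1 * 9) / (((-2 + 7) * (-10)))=9 / 50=0.18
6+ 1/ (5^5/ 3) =18753/ 3125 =6.00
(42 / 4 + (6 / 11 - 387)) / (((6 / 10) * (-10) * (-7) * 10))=-2757 / 3080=-0.90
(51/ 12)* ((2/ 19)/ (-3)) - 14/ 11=-1783/ 1254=-1.42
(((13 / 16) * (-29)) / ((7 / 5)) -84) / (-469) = 11293 / 52528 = 0.21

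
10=10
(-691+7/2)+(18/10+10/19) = -130183/190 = -685.17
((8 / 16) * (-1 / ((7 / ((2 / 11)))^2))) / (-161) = 2 / 954569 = 0.00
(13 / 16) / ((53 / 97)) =1261 / 848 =1.49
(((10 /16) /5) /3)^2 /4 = 1 /2304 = 0.00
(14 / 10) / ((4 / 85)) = 119 / 4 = 29.75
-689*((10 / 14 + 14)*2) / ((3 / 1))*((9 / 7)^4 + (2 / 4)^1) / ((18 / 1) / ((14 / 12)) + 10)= -1101620741 / 1282134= -859.21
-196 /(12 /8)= -392 /3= -130.67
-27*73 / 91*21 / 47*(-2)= 11826 / 611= 19.36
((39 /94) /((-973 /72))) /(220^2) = -351 /553345100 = -0.00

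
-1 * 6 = -6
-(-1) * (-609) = -609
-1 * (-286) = 286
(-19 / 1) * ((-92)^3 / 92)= 160816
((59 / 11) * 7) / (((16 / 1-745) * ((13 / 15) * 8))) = -2065 / 277992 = -0.01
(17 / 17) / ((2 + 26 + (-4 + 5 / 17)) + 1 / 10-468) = -170 / 75413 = -0.00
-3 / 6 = -1 / 2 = -0.50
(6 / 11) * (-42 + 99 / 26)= -2979 / 143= -20.83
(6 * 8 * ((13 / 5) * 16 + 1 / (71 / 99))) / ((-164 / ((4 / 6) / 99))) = -122104 / 1440945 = -0.08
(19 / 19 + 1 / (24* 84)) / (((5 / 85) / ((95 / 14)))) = 3257455 / 28224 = 115.41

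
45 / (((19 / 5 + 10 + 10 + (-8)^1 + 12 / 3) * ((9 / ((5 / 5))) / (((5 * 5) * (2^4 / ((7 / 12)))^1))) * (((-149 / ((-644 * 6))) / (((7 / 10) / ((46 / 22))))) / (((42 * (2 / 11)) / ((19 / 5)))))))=94080000 / 31141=3021.10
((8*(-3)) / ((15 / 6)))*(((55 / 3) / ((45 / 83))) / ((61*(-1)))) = 14608 / 2745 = 5.32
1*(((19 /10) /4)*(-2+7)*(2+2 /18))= 361 /72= 5.01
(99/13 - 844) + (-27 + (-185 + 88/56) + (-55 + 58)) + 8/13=-94931/91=-1043.20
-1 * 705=-705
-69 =-69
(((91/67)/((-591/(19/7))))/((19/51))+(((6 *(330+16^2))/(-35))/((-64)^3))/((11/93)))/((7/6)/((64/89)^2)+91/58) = -391252215909/110826811569320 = -0.00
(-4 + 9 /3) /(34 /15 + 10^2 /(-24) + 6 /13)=130 /187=0.70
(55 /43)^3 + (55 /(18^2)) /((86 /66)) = 19087145 /8586756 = 2.22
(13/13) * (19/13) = 19/13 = 1.46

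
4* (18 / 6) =12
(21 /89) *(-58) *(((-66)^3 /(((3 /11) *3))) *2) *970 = 9329126755.96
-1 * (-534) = 534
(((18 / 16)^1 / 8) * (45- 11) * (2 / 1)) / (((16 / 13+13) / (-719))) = -1430091 / 2960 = -483.14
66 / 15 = 22 / 5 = 4.40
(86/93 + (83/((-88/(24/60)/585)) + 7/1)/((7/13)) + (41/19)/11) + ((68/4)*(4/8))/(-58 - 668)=-394886523/997766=-395.77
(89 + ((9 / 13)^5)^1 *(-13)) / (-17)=-2482880 / 485537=-5.11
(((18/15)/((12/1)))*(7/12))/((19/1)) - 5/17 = -11281/38760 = -0.29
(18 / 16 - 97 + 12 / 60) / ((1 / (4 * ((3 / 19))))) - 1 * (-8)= -9961 / 190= -52.43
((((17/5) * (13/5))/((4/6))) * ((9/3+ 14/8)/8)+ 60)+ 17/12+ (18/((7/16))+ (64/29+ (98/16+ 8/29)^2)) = 153.61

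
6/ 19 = 0.32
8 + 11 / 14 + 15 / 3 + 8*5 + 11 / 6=1168 / 21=55.62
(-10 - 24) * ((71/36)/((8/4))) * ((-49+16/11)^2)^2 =-171332907.22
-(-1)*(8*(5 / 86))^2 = 400 / 1849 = 0.22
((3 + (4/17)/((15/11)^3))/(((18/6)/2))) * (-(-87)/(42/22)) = 113212462/1204875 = 93.96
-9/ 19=-0.47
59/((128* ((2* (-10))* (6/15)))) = -59/1024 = -0.06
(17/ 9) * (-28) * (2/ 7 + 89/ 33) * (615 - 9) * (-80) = 757128320/ 99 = 7647760.81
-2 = -2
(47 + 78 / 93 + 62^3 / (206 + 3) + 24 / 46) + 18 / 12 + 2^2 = 1194.19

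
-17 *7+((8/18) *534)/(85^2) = -2578613/21675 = -118.97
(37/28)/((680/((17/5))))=37/5600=0.01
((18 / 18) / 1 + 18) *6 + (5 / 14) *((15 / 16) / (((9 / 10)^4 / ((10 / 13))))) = 22766063 / 199017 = 114.39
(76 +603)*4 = 2716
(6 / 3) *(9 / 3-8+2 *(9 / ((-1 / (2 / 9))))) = -18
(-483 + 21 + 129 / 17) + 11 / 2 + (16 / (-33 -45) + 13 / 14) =-2080042 / 4641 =-448.19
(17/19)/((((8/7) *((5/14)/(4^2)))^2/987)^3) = 3121498859267503573.20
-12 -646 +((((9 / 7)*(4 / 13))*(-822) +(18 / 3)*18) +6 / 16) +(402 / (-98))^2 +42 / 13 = -213435569 / 249704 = -854.75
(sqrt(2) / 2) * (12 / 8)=3 * sqrt(2) / 4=1.06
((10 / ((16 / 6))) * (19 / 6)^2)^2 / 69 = 3258025 / 158976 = 20.49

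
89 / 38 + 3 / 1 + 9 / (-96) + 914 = 558903 / 608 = 919.25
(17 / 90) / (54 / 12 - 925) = -17 / 82845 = -0.00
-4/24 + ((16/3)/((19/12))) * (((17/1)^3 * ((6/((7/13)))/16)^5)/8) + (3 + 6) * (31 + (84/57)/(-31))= 75090294380251/121642881024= 617.30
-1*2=-2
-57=-57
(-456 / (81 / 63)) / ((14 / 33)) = -836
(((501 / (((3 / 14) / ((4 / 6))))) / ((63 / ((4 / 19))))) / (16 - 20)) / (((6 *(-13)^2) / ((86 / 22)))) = -14362 / 2861001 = -0.01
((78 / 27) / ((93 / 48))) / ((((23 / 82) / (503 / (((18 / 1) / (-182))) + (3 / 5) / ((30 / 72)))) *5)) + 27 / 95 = -741420096853 / 137163375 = -5405.38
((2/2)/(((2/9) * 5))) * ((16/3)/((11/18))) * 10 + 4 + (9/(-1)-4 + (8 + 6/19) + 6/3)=79.86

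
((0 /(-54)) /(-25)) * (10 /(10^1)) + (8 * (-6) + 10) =-38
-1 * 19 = -19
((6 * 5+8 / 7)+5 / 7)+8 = 279 / 7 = 39.86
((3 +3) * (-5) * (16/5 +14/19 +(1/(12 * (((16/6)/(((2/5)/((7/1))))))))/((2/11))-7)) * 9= 1754325/2128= 824.40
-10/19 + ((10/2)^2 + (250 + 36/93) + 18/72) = 648161/2356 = 275.11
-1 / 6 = -0.17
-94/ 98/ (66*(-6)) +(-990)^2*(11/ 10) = 20919646487/ 19404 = 1078110.00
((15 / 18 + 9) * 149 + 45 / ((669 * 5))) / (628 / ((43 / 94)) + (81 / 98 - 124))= 4130585977 / 3523009527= 1.17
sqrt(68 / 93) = 2*sqrt(1581) / 93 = 0.86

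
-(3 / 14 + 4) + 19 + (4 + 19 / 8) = 1185 / 56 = 21.16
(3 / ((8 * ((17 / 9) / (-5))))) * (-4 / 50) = 27 / 340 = 0.08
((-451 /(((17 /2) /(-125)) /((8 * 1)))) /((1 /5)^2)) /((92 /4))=22550000 /391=57672.63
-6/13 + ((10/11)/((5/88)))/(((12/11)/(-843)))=-160738/13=-12364.46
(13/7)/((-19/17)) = -221/133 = -1.66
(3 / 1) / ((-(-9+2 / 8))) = 12 / 35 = 0.34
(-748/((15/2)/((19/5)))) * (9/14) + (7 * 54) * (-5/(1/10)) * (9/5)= -5996136/175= -34263.63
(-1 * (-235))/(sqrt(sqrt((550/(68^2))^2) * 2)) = 1598 * sqrt(11)/11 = 481.82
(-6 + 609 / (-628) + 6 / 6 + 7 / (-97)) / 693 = -11153 / 1279236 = -0.01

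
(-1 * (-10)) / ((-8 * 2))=-5 / 8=-0.62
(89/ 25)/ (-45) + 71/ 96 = 23777/ 36000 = 0.66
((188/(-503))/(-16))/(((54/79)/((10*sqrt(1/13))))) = 18565*sqrt(13)/706212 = 0.09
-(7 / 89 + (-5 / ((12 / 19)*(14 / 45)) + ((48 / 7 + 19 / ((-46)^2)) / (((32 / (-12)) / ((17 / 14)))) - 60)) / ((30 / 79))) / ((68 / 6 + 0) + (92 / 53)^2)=2901050435843529 / 178501080423680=16.25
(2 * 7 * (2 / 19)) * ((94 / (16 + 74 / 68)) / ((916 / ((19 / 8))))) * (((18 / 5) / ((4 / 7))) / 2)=50337 / 760280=0.07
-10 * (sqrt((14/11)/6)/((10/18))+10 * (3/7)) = -300/7 - 6 * sqrt(231)/11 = -51.15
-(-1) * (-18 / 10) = -9 / 5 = -1.80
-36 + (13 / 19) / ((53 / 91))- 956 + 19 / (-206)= -205557899 / 207442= -990.92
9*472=4248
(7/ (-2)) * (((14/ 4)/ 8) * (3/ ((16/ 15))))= -2205/ 512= -4.31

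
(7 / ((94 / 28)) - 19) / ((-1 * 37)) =0.46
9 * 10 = 90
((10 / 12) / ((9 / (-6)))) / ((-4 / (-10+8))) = -5 / 18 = -0.28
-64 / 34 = -32 / 17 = -1.88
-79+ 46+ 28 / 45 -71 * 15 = -49382 / 45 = -1097.38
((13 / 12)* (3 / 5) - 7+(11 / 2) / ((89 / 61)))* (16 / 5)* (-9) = 165348 / 2225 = 74.31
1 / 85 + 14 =1191 / 85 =14.01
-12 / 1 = -12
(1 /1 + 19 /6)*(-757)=-18925 /6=-3154.17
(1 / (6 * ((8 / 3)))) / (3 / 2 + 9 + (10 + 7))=1 / 440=0.00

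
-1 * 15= -15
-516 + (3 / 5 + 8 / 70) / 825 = -595979 / 1155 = -516.00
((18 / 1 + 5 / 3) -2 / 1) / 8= 53 / 24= 2.21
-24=-24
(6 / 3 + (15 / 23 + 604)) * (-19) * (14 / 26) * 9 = -16701741 / 299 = -55858.67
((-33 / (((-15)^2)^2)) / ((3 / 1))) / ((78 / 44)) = -242 / 1974375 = -0.00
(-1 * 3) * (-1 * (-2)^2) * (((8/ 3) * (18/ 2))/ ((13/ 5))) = 1440/ 13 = 110.77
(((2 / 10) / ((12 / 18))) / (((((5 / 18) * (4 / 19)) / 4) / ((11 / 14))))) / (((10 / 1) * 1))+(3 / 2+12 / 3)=24893 / 3500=7.11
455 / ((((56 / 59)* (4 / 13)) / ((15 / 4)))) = 747825 / 128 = 5842.38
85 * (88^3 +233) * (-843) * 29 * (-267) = 378226748253825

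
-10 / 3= -3.33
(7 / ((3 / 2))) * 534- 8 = 2484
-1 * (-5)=5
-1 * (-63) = 63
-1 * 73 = -73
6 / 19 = 0.32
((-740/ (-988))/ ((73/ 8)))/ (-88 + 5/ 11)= -16280/ 17363853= -0.00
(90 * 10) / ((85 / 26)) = 4680 / 17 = 275.29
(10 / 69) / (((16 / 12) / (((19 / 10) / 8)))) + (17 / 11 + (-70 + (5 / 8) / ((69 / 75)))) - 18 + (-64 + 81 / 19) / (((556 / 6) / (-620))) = 6712279293 / 21381536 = 313.93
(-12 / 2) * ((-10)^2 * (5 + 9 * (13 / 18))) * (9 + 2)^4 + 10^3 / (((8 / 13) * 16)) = -1616364775 / 16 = -101022798.44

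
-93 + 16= -77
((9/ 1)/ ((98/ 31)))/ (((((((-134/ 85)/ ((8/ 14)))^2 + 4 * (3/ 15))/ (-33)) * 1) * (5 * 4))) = -492745/ 882294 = -0.56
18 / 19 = 0.95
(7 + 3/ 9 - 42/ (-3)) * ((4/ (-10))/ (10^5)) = -4/ 46875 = -0.00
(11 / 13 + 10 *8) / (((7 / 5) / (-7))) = -5255 / 13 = -404.23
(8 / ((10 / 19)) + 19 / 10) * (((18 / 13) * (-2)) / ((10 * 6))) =-513 / 650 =-0.79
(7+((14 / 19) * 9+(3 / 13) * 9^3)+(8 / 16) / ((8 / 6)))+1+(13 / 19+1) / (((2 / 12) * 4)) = 367069 / 1976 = 185.76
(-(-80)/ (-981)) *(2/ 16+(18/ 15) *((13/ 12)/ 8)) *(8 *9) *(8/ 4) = -368/ 109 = -3.38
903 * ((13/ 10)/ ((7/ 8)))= 6708/ 5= 1341.60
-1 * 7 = -7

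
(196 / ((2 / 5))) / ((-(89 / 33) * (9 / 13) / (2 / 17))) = -140140 / 4539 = -30.87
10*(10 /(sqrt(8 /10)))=50*sqrt(5)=111.80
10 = 10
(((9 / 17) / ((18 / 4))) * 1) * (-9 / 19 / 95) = -18 / 30685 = -0.00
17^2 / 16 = 289 / 16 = 18.06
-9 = -9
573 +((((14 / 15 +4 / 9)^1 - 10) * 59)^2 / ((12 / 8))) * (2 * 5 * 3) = 2096406721 / 405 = 5176312.89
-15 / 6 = -5 / 2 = -2.50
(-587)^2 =344569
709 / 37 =19.16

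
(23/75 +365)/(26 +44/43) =84151/6225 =13.52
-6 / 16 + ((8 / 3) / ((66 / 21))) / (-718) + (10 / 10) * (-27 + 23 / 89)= -228739997 / 8435064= -27.12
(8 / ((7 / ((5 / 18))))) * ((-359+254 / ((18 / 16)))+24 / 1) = -19660 / 567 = -34.67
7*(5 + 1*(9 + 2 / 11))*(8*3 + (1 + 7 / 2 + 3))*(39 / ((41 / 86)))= 255811.29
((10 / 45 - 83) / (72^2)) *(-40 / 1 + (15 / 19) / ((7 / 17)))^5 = 2483439138488557140625 / 1941626573183808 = 1279050.86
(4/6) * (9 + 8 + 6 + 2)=16.67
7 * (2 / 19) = 14 / 19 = 0.74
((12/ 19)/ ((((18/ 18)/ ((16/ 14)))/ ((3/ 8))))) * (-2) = -72/ 133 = -0.54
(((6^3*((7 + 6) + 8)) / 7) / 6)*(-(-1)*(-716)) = -77328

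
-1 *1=-1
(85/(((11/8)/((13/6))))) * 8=35360/33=1071.52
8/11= 0.73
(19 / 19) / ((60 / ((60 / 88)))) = 1 / 88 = 0.01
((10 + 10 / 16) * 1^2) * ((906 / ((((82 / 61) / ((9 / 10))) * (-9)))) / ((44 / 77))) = -3288327 / 2624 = -1253.17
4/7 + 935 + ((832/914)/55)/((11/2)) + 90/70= 1813194454/1935395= 936.86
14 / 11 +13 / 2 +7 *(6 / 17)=3831 / 374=10.24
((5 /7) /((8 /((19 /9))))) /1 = 95 /504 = 0.19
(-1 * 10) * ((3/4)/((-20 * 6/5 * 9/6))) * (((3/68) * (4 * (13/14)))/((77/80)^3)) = 2080000/54327427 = 0.04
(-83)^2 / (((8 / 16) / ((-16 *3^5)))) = -53568864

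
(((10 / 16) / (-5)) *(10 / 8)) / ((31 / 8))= -5 / 124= -0.04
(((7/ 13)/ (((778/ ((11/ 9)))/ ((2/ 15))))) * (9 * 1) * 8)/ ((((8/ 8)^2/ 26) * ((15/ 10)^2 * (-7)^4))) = 704/ 18012645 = 0.00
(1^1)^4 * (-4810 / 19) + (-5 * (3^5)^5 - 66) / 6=-26830805975733 / 38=-706073841466.66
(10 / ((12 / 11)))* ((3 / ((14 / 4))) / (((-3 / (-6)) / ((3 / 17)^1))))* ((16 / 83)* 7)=5280 / 1411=3.74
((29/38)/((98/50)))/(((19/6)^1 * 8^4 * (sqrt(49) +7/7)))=2175/579633152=0.00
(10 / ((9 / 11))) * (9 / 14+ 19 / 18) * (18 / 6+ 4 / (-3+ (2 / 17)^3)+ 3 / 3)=462231440 / 8352477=55.34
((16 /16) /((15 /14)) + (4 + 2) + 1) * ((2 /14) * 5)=17 /3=5.67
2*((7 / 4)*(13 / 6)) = 91 / 12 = 7.58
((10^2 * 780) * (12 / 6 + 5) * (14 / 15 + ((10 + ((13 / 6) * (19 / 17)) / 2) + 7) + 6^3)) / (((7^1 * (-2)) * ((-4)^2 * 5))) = -15590055 / 136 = -114632.76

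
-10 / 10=-1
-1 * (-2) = 2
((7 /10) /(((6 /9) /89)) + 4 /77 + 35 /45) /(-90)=-1306717 /1247400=-1.05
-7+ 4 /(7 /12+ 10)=-841 /127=-6.62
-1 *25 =-25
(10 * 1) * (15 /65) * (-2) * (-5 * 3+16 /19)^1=16140 /247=65.34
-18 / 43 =-0.42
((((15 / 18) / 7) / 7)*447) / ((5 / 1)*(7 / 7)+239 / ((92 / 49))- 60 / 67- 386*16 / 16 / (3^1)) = 6888270 / 2474843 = 2.78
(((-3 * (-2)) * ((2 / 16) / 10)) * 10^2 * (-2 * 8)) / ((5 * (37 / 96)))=-2304 / 37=-62.27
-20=-20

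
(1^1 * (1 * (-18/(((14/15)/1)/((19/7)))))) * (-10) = 25650/49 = 523.47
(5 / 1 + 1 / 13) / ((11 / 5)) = 30 / 13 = 2.31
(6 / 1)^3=216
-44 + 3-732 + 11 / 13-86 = -11156 / 13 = -858.15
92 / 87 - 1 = 5 / 87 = 0.06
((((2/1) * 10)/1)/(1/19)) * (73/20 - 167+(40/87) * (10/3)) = -16049053/261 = -61490.62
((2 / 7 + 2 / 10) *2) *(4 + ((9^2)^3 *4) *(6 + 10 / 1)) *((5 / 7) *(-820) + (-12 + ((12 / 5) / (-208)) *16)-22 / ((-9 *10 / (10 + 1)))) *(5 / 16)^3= -1761644004805325 / 2935296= -600158895.32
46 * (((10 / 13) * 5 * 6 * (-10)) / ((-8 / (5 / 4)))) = 43125 / 26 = 1658.65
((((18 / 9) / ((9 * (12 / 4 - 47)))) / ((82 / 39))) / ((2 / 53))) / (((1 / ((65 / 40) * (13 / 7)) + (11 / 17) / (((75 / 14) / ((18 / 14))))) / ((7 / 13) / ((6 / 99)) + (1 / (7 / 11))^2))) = -5005843375 / 3370684128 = -1.49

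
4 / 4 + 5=6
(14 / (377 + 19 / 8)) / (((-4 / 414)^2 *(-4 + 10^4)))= 14283 / 361165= 0.04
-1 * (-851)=851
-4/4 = -1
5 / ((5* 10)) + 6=61 / 10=6.10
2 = 2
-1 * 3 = -3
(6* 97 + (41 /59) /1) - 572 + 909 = 54262 /59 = 919.69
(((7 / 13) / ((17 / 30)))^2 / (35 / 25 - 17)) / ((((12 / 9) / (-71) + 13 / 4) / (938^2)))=-27548795484000 / 1747970549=-15760.45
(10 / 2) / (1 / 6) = 30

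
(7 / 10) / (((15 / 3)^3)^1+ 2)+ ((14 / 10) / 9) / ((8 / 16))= 3619 / 11430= 0.32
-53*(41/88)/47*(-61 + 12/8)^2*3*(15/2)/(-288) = 153859265/1058816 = 145.31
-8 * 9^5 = -472392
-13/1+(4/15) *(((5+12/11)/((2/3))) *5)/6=-362/33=-10.97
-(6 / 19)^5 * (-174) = 1353024 / 2476099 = 0.55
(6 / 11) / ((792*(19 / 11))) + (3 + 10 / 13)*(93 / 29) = 12.09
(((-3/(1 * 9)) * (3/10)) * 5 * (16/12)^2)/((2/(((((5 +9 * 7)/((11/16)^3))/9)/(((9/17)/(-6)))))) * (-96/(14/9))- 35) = 16572416/643806189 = 0.03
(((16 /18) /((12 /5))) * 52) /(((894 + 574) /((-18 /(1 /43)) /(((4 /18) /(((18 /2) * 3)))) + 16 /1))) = -12223250 /9909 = -1233.55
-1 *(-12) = 12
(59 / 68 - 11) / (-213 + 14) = 689 / 13532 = 0.05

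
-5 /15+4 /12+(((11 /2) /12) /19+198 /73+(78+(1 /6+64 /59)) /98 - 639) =-61153384861 /96235608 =-635.45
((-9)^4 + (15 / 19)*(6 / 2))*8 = 52506.95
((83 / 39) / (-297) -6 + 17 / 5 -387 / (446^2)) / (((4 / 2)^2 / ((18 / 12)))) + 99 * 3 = 9093956815271 / 30720587040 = 296.02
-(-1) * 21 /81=7 /27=0.26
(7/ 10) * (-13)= -91/ 10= -9.10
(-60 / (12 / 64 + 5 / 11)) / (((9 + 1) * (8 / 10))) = -11.68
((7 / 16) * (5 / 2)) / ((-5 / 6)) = -21 / 16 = -1.31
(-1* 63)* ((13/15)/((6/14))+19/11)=-12992/55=-236.22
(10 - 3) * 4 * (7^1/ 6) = 98/ 3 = 32.67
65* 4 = 260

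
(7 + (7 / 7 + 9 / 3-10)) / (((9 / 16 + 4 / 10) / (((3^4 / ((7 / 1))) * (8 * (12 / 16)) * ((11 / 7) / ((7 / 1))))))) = 38880 / 2401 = 16.19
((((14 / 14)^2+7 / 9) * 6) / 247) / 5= 0.01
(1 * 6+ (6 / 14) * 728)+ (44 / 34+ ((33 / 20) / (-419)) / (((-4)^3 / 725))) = 582310337 / 1823488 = 319.34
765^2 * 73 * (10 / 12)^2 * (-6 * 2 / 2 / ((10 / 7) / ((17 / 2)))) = -8473082625 / 8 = -1059135328.12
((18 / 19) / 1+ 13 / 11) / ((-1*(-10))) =89 / 418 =0.21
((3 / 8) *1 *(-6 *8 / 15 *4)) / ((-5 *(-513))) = -0.00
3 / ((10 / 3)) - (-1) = 19 / 10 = 1.90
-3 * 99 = -297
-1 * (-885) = 885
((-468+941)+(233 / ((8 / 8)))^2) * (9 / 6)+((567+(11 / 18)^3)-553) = 479140955 / 5832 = 82157.23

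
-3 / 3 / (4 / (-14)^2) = -49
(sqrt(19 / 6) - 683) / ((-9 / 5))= 3415 / 9 - 5 * sqrt(114) / 54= 378.46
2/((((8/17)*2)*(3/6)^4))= 34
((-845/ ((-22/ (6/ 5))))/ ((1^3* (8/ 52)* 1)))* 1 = 6591/ 22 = 299.59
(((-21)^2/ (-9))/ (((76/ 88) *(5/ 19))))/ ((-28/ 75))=1155/ 2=577.50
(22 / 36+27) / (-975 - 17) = -497 / 17856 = -0.03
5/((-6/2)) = -5/3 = -1.67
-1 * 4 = -4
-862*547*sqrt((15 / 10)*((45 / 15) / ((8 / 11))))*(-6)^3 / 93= 25461756*sqrt(11) / 31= 2724099.71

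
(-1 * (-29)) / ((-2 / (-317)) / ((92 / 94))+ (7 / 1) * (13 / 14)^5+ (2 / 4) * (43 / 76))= 308660343712 / 54514437825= 5.66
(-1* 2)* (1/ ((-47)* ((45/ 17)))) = 34/ 2115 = 0.02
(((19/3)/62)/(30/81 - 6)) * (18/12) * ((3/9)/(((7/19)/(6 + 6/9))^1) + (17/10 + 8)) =-29733/69440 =-0.43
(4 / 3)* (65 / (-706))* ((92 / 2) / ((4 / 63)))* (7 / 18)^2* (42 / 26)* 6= -276115 / 2118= -130.37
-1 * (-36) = 36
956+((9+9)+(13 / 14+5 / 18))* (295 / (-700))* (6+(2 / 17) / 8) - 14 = 53577541 / 59976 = 893.32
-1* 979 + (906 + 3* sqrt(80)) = -73 + 12* sqrt(5) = -46.17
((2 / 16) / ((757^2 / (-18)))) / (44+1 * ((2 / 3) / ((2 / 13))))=-27 / 332368420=-0.00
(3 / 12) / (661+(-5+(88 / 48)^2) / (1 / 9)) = 1 / 2585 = 0.00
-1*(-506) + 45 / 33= 5581 / 11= 507.36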